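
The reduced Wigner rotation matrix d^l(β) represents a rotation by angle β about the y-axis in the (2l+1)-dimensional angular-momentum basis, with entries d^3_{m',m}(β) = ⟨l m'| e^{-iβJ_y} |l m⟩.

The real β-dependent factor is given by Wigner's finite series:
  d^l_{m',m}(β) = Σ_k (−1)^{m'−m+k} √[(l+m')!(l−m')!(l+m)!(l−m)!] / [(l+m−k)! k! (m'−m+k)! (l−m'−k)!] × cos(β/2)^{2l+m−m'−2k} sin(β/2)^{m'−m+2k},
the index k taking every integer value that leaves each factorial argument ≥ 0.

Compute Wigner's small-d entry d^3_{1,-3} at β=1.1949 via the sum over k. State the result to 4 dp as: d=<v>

d=0.2651

d^3_{1,-3}(β=1.1949) via Wigner's sum:
Half-angle: c=0.826773, s=0.562536. N=√(24·2·1·720)=185.903201
The bounds max(0,m−m')=0 and min(l+m,l−m')=0 give 1 term
  k=0: (−1)^4·185.9032/(48)·0.8268^2·0.5625^4 = +0.265106
d^3_{1,-3}(1.1949) = +0.265106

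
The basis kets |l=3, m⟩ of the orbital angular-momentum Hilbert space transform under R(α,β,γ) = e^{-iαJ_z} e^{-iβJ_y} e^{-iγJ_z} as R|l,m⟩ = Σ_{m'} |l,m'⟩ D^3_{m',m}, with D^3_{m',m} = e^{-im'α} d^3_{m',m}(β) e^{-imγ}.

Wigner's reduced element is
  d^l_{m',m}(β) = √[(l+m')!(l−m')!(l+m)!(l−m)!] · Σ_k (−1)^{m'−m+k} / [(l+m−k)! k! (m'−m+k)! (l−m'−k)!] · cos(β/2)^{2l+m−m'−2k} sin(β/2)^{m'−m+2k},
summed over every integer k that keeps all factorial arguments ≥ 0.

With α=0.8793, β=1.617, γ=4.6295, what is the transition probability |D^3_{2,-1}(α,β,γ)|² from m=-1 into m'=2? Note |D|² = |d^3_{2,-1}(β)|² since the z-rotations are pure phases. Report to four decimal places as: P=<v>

P=0.1266

First d^3_{2,-1}(β=1.617), then the phase factors e^{-i(2)α} and e^{-i(-1)γ}:
With c≡cos(β/2)=0.690584 and s≡sin(β/2)=0.723252, N=[120·1·2·24]^{1/2}=75.894664
k∈{0,1} keeps every argument non-negative
  k=0: (−1)^3·75.8947/(12)·0.6906^3·0.7233^3 = -0.788041
  k=1: (−1)^4·75.8947/(24)·0.6906^1·0.7233^5 = +0.432180
d^3_{2,-1}(1.617) = -0.788041 +0.432180 = -0.355861
|D^3_{2,-1}|² = |d^3_{2,-1}(β)|² = (-0.355861)² = 0.126637 (the z-rotation phases have unit modulus)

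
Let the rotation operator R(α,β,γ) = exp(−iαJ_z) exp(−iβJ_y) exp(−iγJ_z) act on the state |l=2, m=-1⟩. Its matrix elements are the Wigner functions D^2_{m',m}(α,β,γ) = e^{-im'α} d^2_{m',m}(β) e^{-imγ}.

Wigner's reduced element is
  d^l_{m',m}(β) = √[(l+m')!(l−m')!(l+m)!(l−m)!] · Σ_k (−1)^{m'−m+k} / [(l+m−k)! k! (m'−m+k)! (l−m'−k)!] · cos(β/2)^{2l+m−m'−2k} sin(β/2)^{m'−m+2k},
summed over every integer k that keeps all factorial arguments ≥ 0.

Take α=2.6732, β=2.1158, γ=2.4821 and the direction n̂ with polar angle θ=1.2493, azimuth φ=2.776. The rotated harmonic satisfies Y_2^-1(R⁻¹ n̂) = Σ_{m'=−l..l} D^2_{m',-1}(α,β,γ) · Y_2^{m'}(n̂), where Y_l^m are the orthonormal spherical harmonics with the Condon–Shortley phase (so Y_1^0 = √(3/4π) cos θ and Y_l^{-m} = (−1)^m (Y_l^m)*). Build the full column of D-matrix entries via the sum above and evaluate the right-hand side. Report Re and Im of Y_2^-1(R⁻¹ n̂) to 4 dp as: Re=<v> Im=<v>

Re=0.3279 Im=-0.1930

Need the full column D^2_{m',-1} for m'=−2..2 at α=2.6732, β=2.1158, γ=2.4821.
cos(β/2)=0.490703, sin(β/2)=0.871327
d^2_{-2,-1}: single k=1 term ⇒ +0.205905;  D = +0.005246+0.205838i
d^2_{-1,-1}: k∈[0..1] ⇒ +0.057980 -0.548430 = -0.490450;  D = -0.210193+0.443125i
d^2_{0,-1}: k∈[0..1] ⇒ -0.252181 +0.795129 = +0.542948;  D = -0.429094+0.332673i
d^2_{1,-1}: k∈[0..1] ⇒ +0.548430 -0.576401 = -0.027971;  D = -0.027462+0.005313i
d^2_{2,-1}: single k=0 term ⇒ -0.649220;  D = +0.624420+0.177726i
Y_2^{m'}(θ=1.2493,φ=2.776) and Σ D·Y over m':
  (+0.0052+0.2058i)·(+0.2588+0.2322i)  (-0.2102+0.4431i)·(-0.2163-0.0828i)  (-0.4291+0.3327i)·(-0.2209+0.0000i)  (-0.0275+0.0053i)·(+0.2163-0.0828i)  (+0.6244+0.1777i)·(+0.2588-0.2322i)
Y_2^-1(R⁻¹ n̂) = +0.327897-0.192999i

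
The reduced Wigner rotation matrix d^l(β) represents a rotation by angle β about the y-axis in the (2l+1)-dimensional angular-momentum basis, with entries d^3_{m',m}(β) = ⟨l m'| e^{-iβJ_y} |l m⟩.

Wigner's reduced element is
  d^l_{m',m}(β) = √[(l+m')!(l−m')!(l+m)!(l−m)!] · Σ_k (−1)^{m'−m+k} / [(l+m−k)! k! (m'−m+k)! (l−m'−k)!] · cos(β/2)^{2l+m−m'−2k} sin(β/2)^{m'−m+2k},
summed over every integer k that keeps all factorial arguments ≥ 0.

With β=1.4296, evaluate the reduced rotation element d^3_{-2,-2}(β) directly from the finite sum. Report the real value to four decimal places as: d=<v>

d=-0.5133

d^3_{-2,-2}(β=1.4296) via Wigner's sum:
Half-angle: c=0.755224, s=0.655466. N=√(1·120·1·120)=120.000000
The bounds max(0,m−m')=0 and min(l+m,l−m')=1 give 2 terms
  k=0: (−1)^0·120.0000/(120)·0.7552^6·0.6555^0 = +0.185548
  k=1: (−1)^1·120.0000/(24)·0.7552^4·0.6555^2 = -0.698835
d^3_{-2,-2}(1.4296) = +0.185548 -0.698835 = -0.513287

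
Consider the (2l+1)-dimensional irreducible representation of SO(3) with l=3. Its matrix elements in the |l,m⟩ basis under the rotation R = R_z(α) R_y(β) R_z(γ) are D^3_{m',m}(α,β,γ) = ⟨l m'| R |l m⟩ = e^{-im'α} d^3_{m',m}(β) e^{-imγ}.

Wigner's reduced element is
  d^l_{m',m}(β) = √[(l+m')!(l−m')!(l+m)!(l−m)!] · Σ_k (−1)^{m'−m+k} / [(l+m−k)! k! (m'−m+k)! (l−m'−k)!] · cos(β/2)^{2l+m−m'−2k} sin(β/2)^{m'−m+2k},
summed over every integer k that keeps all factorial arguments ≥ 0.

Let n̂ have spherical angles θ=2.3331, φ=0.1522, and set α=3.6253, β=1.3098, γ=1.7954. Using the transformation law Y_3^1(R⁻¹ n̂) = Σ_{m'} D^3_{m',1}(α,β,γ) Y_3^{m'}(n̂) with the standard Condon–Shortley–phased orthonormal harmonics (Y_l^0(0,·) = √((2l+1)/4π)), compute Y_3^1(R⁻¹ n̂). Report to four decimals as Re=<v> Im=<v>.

Re=-0.0978 Im=0.4321

Need the full column D^3_{m',1} for m'=−3..3 at α=3.6253, β=1.3098, γ=1.7954.
cos(β/2)=0.793109, sin(β/2)=0.609080
d^3_{-3,1}: single k=4 term ⇒ +0.335281;  D = -0.315606+0.113163i
d^3_{-2,1}: k∈[3..4] ⇒ +0.712937 -0.210235 = +0.502703;  D = +0.340008-0.370276i
d^3_{-1,1}: k∈[2..4] ⇒ +0.880706 -0.692553 +0.051056 = +0.239209;  D = -0.061289+0.231225i
d^3_{0,1}: k∈[1..3] ⇒ +0.662108 -1.171475 +0.230300 = -0.279067;  D = +0.062154+0.272057i
d^3_{1,1}: k∈[0..2] ⇒ +0.248884 -1.174275 +0.519414 = -0.405976;  D = -0.264109-0.308324i
d^3_{2,1}: k∈[0..1] ⇒ -0.604419 +0.712937 = +0.108518;  D = -0.100826-0.040128i
d^3_{3,1}: single k=0 term ⇒ +0.568493;  D = +0.565367-0.059542i
Y_3^{m'}(θ=2.3331,φ=0.1522) and Σ D·Y over m':
  (-0.3156+0.1132i)·(+0.1417-0.0696i)  (+0.3400-0.3703i)·(-0.3522+0.1107i)  (-0.0613+0.2312i)·(+0.3199-0.0491i)  (+0.0622+0.2721i)·(+0.1586+0.0000i)  (-0.2641-0.3083i)·(-0.3199-0.0491i)  (-0.1008-0.0401i)·(-0.3522-0.1107i)  (+0.5654-0.0595i)·(-0.1417-0.0696i)
Y_3^1(R⁻¹ n̂) = -0.097836+0.432122i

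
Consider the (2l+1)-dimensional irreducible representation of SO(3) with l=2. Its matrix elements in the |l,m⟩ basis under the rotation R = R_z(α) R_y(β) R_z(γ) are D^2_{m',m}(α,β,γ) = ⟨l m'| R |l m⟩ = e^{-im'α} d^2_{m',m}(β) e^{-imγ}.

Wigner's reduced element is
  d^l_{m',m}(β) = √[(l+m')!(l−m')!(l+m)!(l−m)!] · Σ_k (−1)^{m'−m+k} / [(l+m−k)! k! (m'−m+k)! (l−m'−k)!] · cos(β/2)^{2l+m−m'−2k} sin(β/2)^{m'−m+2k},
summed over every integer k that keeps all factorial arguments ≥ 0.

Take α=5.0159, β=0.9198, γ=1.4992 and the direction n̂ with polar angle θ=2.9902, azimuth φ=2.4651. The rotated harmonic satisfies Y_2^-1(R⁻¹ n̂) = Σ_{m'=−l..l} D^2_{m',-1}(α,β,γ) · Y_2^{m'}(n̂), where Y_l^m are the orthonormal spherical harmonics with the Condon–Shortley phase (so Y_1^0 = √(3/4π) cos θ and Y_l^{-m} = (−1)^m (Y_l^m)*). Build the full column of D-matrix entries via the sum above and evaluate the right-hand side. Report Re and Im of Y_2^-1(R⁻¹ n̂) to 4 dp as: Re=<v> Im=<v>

Re=0.0178 Im=-0.3858

Need the full column D^2_{m',-1} for m'=−2..2 at α=5.0159, β=0.9198, γ=1.4992.
cos(β/2)=0.896097, sin(β/2)=0.443858
d^2_{-2,-1}: single k=1 term ⇒ +0.638763;  D = +0.325901-0.549369i
d^2_{-1,-1}: k∈[0..1] ⇒ +0.644792 -0.474592 = +0.170201;  D = +0.165644+0.039119i
d^2_{0,-1}: k∈[0..1] ⇒ -0.782321 +0.191939 = -0.590382;  D = -0.042233-0.588869i
d^2_{1,-1}: k∈[0..1] ⇒ +0.474592 -0.038813 = +0.435779;  D = -0.405478+0.159657i
d^2_{2,-1}: single k=0 term ⇒ -0.156718;  D = +0.098375+0.121996i
Y_2^{m'}(θ=2.9902,φ=2.4651) and Σ D·Y over m':
  (+0.3259-0.5494i)·(+0.0019+0.0086i)  (+0.1656+0.0391i)·(+0.0898+0.0721i)  (-0.0422-0.5889i)·(+0.6093+0.0000i)  (-0.4055+0.1597i)·(-0.0898+0.0721i)  (+0.0984+0.1220i)·(+0.0019-0.0086i)
Y_2^-1(R⁻¹ n̂) = +0.017795-0.385756i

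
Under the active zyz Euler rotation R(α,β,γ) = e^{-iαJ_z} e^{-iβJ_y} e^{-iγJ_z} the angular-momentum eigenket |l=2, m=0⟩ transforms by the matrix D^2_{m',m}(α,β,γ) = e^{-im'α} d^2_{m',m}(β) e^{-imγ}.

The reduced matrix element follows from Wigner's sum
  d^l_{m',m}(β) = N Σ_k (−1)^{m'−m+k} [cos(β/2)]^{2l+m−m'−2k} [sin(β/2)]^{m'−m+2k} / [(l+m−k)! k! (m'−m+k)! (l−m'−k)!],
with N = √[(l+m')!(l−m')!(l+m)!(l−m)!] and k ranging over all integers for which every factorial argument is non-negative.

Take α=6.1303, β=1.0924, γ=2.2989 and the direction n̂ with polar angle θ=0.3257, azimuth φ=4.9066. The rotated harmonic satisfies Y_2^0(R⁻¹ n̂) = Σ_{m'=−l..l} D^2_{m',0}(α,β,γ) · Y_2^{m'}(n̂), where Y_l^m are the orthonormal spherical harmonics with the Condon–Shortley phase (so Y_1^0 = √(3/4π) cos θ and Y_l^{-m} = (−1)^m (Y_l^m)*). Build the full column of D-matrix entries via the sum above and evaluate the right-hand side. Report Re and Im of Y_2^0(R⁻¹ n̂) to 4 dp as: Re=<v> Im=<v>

Re=-0.0468 Im=0.0000

Need the full column D^2_{m',0} for m'=−2..2 at α=6.1303, β=1.0924, γ=2.2989.
cos(β/2)=0.854505, sin(β/2)=0.519444
d^2_{-2,0}: single k=2 term ⇒ +0.482594;  D = +0.460209-0.145274i
d^2_{-1,0}: k∈[1..2] ⇒ +0.793885 -0.293363 = +0.500521;  D = +0.494683-0.076225i
d^2_{0,0}: k∈[0..2] ⇒ +0.533160 -0.788072 +0.072804 = -0.182108;  D = -0.182108+0.000000i
d^2_{1,0}: k∈[0..1] ⇒ -0.793885 +0.293363 = -0.500521;  D = -0.494683-0.076225i
d^2_{2,0}: single k=0 term ⇒ +0.482594;  D = +0.460209+0.145274i
Y_2^{m'}(θ=0.3257,φ=4.9066) and Σ D·Y over m':
  (+0.4602-0.1453i)·(-0.0366+0.0150i)  (+0.4947-0.0762i)·(+0.0452+0.2298i)  (-0.1821+0.0000i)·(+0.5339+0.0000i)  (-0.4947-0.0762i)·(-0.0452+0.2298i)  (+0.4602+0.1453i)·(-0.0366-0.0150i)
Y_2^0(R⁻¹ n̂) = -0.046817+0.000000i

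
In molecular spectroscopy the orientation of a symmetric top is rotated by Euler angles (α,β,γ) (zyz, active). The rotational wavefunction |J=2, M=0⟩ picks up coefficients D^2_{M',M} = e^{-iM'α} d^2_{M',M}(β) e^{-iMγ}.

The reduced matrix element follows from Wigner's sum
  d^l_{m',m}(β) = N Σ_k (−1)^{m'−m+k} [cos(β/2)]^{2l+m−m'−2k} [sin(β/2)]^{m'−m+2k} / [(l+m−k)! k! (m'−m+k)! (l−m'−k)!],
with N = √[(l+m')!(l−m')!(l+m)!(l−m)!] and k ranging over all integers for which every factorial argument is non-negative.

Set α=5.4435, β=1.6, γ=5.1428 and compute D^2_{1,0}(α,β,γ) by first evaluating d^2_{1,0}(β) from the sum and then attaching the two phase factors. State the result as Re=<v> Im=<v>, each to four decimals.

Re=0.0239 Im=0.0266

Split into d^2_{1,0}(β=1.6) × two z-phases.
Half-angle: c=0.696707, s=0.717356. N=√(6·1·2·2)=4.898979
The bounds max(0,m−m')=0 and min(l+m,l−m')=1 give 2 terms
  k=0: (−1)^1·4.8990/(2)·0.6967^3·0.7174^1 = -0.594238
  k=1: (−1)^2·4.8990/(2)·0.6967^1·0.7174^3 = +0.629985
d^2_{1,0}(1.6) = -0.594238 +0.629985 = +0.035747
D = (+0.667697+0.744433i)·(+0.035747)·(+1.000000+0.000000i) = +0.023868+0.026611i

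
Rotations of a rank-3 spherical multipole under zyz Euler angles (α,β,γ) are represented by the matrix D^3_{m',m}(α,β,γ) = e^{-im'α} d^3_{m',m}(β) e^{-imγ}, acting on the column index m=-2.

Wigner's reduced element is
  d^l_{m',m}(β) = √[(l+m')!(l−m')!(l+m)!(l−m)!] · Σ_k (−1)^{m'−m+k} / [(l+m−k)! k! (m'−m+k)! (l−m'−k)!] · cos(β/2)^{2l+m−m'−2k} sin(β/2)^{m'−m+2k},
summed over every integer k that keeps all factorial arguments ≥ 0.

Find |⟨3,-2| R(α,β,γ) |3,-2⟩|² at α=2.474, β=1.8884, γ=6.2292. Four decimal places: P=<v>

First d^3_{-2,-2}(β=1.8884), then the phase factors e^{-i(-2)α} and e^{-i(-2)γ}:
c=cos(1.8884/2)=0.586391, s=sin(1.8884/2)=0.810028; N=√[1·120·1·120]=120.000000
k∈{0,1} keeps every argument non-negative
  k=0: (−1)^0·120.0000/(120)·0.5864^6·0.8100^0 = +0.040656
  k=1: (−1)^1·120.0000/(24)·0.5864^4·0.8100^2 = -0.387900
d^3_{-2,-2}(1.8884) = +0.040656 -0.387900 = -0.347244
|D^3_{-2,-2}|² = |d^3_{-2,-2}(β)|² = (-0.347244)² = 0.120578 (the z-rotation phases have unit modulus)

P=0.1206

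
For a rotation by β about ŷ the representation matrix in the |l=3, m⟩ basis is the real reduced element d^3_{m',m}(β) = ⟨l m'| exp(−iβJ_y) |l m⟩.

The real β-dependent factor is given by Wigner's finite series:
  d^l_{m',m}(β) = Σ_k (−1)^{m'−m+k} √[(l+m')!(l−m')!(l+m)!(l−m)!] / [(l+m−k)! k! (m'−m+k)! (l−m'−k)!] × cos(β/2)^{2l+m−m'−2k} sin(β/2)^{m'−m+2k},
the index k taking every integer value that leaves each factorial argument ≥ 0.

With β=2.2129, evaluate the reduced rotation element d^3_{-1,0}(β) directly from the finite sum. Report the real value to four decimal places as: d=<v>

d=0.2751

d^3_{-1,0}(β=2.2129) via Wigner's sum:
Half-angle: c=0.447838, s=0.894114. N=√(2·24·6·6)=41.569219
The bounds max(0,m−m')=1 and min(l+m,l−m')=3 give 3 terms
  k=1: (−1)^0·41.5692/(12)·0.4478^5·0.8941^1 = +0.055794
  k=2: (−1)^1·41.5692/(4)·0.4478^3·0.8941^3 = -0.667199
  k=3: (−1)^2·41.5692/(12)·0.4478^1·0.8941^5 = +0.886498
d^3_{-1,0}(2.2129) = +0.055794 -0.667199 +0.886498 = +0.275093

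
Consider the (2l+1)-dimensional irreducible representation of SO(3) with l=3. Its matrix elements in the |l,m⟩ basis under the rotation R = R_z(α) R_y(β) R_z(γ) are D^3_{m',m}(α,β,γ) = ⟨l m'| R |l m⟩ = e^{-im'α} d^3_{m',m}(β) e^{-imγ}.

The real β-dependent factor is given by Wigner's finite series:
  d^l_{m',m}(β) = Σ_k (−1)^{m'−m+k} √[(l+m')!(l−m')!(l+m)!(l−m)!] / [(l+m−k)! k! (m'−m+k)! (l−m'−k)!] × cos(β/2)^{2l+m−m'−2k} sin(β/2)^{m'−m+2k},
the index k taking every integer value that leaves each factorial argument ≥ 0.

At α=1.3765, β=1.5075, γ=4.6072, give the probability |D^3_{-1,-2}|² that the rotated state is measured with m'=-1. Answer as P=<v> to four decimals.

P=0.1155

Split into d^3_{-1,-2}(β=1.5075) × two z-phases.
With c≡cos(β/2)=0.729128 and s≡sin(β/2)=0.684378, N=[2·24·1·120]^{1/2}=75.894664
The bounds max(0,m−m')=0 and min(l+m,l−m')=1 give 2 terms
  k=0: (−1)^1·75.8947/(24)·0.7291^5·0.6844^1 = -0.445978
  k=1: (−1)^2·75.8947/(12)·0.7291^3·0.6844^3 = +0.785829
d^3_{-1,-2}(1.5075) = -0.445978 +0.785829 = +0.339851
|D^3_{-1,-2}|² = |d^3_{-1,-2}(β)|² = (+0.339851)² = 0.115499 (the z-rotation phases have unit modulus)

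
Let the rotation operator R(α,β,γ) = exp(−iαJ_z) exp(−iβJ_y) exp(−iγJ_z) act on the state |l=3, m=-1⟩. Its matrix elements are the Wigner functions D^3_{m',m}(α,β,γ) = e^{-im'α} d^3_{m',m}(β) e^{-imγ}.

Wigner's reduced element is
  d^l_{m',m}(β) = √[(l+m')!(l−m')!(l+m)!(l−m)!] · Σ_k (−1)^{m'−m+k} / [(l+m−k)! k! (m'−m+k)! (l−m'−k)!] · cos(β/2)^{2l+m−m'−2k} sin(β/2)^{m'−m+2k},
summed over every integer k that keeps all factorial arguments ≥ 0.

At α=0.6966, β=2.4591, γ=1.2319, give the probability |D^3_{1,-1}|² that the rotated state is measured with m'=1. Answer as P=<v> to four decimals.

P=0.0037

D^3_{1,-1}(0.6966,2.4591,1.2319) = e^{-i·1·0.6966}·d^3_{1,-1}(2.4591)·e^{-i·-1·1.2319}. Compute d first:
c=cos(2.4591/2)=0.334662, s=sin(2.4591/2)=0.942338; N=√[24·2·2·24]=48.000000
The bounds max(0,m−m')=0 and min(l+m,l−m')=2 give 3 terms
  k=0: (−1)^2·48.0000/(8)·0.3347^4·0.9423^2 = +0.066833
  k=1: (−1)^3·48.0000/(6)·0.3347^2·0.9423^4 = -0.706528
  k=2: (−1)^4·48.0000/(48)·0.3347^0·0.9423^6 = +0.700231
d^3_{1,-1}(2.4591) = +0.066833 -0.706528 +0.700231 = +0.060535
|D^3_{1,-1}|² = |d^3_{1,-1}(β)|² = (+0.060535)² = 0.003664 (the z-rotation phases have unit modulus)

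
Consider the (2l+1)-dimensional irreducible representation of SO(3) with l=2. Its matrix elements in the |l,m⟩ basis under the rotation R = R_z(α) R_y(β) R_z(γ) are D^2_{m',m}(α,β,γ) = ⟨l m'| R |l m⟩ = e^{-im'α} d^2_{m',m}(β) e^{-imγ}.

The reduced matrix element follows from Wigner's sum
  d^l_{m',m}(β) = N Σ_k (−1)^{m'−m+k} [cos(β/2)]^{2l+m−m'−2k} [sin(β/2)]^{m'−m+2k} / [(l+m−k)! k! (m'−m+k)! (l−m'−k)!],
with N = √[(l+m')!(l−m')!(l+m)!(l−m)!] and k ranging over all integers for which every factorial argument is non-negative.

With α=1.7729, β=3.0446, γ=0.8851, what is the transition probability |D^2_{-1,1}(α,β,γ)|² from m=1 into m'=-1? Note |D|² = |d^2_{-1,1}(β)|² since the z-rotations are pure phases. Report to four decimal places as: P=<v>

D^2_{-1,1}(1.7729,3.0446,0.8851) = e^{-i·-1·1.7729}·d^2_{-1,1}(3.0446)·e^{-i·1·0.8851}. Compute d first:
c=cos(3.0446/2)=0.048477, s=sin(3.0446/2)=0.998824; N=√[1·6·6·1]=6.000000
k: max(0,(1)−(-1))=2 … min(2+(1),2−(-1))=3
  k=2: (−1)^0·6.0000/(2)·0.0485^2·0.9988^2 = +0.007034
  k=3: (−1)^1·6.0000/(6)·0.0485^0·0.9988^4 = -0.995305
d^2_{-1,1}(3.0446) = +0.007034 -0.995305 = -0.988272
|D^2_{-1,1}|² = |d^2_{-1,1}(β)|² = (-0.988272)² = 0.976681 (the z-rotation phases have unit modulus)

P=0.9767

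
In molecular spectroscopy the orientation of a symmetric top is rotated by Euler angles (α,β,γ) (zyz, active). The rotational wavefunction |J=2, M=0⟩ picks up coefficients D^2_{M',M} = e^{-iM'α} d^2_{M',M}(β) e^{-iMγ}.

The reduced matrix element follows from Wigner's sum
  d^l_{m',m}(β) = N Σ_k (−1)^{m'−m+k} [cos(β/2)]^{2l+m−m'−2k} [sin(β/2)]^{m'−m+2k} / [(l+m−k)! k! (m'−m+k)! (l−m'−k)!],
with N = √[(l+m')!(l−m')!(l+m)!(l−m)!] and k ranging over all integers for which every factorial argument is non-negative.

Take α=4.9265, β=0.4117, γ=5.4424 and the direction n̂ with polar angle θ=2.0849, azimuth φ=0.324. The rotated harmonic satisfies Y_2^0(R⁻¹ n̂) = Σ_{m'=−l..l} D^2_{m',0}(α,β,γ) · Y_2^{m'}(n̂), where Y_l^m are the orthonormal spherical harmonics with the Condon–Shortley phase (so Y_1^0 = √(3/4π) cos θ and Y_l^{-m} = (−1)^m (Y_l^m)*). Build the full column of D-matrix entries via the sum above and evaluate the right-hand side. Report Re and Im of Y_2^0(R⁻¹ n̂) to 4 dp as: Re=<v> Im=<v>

Re=-0.0893 Im=0.0000

Need the full column D^2_{m',0} for m'=−2..2 at α=4.9265, β=0.4117, γ=5.4424.
cos(β/2)=0.978888, sin(β/2)=0.204399
d^2_{-2,0}: single k=2 term ⇒ +0.098062;  D = -0.089207-0.040721i
d^2_{-1,0}: k∈[1..2] ⇒ +0.469627 -0.020476 = +0.449151;  D = +0.095435-0.438895i
d^2_{0,0}: k∈[0..2] ⇒ +0.918187 -0.160134 +0.001745 = +0.759799;  D = +0.759799+0.000000i
d^2_{1,0}: k∈[0..1] ⇒ -0.469627 +0.020476 = -0.449151;  D = -0.095435-0.438895i
d^2_{2,0}: single k=0 term ⇒ +0.098062;  D = -0.089207+0.040721i
Y_2^{m'}(θ=2.0849,φ=0.324) and Σ D·Y over m':
  (-0.0892-0.0407i)·(+0.2335-0.1768i)  (+0.0954-0.4389i)·(-0.3136+0.1053i)  (+0.7598+0.0000i)·(-0.0866+0.0000i)  (-0.0954-0.4389i)·(+0.3136+0.1053i)  (-0.0892+0.0407i)·(+0.2335+0.1768i)
Y_2^0(R⁻¹ n̂) = -0.089255-0.000000i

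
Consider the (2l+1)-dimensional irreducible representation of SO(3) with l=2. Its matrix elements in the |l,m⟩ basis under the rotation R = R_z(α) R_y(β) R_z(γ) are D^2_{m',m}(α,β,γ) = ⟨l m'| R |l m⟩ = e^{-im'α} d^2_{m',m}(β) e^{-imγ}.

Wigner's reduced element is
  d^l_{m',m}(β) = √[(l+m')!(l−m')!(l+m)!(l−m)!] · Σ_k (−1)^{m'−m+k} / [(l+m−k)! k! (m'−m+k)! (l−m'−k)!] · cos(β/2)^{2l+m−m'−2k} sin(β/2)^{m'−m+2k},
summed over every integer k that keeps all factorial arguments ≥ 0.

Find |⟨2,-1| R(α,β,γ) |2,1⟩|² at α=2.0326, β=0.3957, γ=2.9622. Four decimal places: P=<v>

P=0.0121

First d^2_{-1,1}(β=0.3957), then the phase factors e^{-i(-1)α} and e^{-i(1)γ}:
c=cos(0.3957/2)=0.980491, s=sin(0.3957/2)=0.196562; N=√[1·6·6·1]=6.000000
The bounds max(0,m−m')=2 and min(l+m,l−m')=3 give 2 terms
  k=2: (−1)^0·6.0000/(2)·0.9805^2·0.1966^2 = +0.111431
  k=3: (−1)^1·6.0000/(6)·0.9805^0·0.1966^4 = -0.001493
d^2_{-1,1}(0.3957) = +0.111431 -0.001493 = +0.109938
|D^2_{-1,1}|² = |d^2_{-1,1}(β)|² = (+0.109938)² = 0.012086 (the z-rotation phases have unit modulus)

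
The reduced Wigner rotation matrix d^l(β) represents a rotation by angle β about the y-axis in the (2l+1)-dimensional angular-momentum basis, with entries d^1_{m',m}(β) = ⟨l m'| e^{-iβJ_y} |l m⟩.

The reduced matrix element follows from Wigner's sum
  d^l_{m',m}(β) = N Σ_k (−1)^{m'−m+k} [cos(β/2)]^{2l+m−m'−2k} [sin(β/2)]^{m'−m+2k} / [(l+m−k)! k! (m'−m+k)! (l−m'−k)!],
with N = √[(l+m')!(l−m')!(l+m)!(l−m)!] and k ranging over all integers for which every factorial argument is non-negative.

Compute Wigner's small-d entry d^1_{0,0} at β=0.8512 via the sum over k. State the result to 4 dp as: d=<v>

d^1_{0,0}(β=0.8512) via Wigner's sum:
With c≡cos(β/2)=0.910791 and s≡sin(β/2)=0.412867, N=[1·1·1·1]^{1/2}=1.000000
k∈{0,1} keeps every argument non-negative
  k=0: (−1)^0·1.0000/(1)·0.9108^2·0.4129^0 = +0.829541
  k=1: (−1)^1·1.0000/(1)·0.9108^0·0.4129^2 = -0.170459
d^1_{0,0}(0.8512) = +0.829541 -0.170459 = +0.659081

d=0.6591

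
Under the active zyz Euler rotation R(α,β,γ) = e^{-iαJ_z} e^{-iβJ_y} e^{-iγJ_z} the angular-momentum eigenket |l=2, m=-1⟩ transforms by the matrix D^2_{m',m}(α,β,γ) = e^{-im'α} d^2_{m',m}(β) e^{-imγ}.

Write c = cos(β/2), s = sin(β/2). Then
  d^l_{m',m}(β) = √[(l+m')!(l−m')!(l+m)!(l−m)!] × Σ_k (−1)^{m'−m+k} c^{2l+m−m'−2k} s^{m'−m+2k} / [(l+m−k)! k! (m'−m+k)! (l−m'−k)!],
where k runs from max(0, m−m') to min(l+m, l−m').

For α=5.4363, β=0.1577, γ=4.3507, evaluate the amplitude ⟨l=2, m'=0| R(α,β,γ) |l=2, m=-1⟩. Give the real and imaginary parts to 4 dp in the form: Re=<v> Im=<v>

Split into d^2_{0,-1}(β=0.1577) × two z-phases.
Half-angle: c=0.996893, s=0.078768. N=√(2·2·1·6)=4.898979
k∈{0,1} keeps every argument non-negative
  k=0: (−1)^1·4.8990/(2)·0.9969^3·0.0788^1 = -0.191149
  k=1: (−1)^2·4.8990/(2)·0.9969^1·0.0788^3 = +0.001193
d^2_{0,-1}(0.1577) = -0.191149 +0.001193 = -0.189956
Phases: e^{-i·(0)·5.4363}=+1.000000+0.000000i, e^{-i·(-1)·4.3507}=-0.353854-0.935301i ⇒ D=+0.067217+0.177666i

Re=0.0672 Im=0.1777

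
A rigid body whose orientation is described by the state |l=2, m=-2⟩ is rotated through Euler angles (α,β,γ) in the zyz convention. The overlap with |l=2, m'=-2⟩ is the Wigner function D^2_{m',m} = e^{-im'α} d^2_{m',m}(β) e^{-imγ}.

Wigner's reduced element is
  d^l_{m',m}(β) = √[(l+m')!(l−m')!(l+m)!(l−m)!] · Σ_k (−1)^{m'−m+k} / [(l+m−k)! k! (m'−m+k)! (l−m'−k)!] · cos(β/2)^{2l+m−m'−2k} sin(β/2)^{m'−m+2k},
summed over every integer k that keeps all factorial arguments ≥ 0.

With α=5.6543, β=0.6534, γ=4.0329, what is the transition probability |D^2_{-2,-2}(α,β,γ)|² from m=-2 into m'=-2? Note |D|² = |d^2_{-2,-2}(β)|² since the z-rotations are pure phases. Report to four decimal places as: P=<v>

Split into d^2_{-2,-2}(β=0.6534) × two z-phases.
With c≡cos(β/2)=0.947107 and s≡sin(β/2)=0.320919, N=[1·24·1·24]^{1/2}=24.000000
k: max(0,(-2)−(-2))=0 … min(2+(-2),2−(-2))=0
  k=0: (−1)^0·24.0000/(24)·0.9471^4·0.3209^0 = +0.804628
d^2_{-2,-2}(0.6534) = +0.804628
|D^2_{-2,-2}|² = |d^2_{-2,-2}(β)|² = (+0.804628)² = 0.647427 (the z-rotation phases have unit modulus)

P=0.6474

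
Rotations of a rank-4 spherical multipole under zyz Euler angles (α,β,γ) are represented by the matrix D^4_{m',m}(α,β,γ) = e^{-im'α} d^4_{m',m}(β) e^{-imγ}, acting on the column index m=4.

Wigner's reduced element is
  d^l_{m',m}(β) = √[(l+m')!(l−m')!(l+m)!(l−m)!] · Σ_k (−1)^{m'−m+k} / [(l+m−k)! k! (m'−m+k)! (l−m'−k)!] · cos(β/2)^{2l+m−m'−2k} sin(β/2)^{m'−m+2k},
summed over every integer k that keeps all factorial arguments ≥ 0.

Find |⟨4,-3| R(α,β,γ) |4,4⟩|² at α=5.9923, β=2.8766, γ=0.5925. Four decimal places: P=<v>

Split into d^4_{-3,4}(β=2.8766) × two z-phases.
With c≡cos(β/2)=0.132109 and s≡sin(β/2)=0.991235, N=[1·5040·40320·1]^{1/2}=14255.272709
The bounds max(0,m−m')=7 and min(l+m,l−m')=7 give 1 term
  k=7: (−1)^0·14255.2727/(5040)·0.1321^1·0.9912^7 = +0.351329
d^4_{-3,4}(2.8766) = +0.351329
|D^4_{-3,4}|² = |d^4_{-3,4}(β)|² = (+0.351329)² = 0.123432 (the z-rotation phases have unit modulus)

P=0.1234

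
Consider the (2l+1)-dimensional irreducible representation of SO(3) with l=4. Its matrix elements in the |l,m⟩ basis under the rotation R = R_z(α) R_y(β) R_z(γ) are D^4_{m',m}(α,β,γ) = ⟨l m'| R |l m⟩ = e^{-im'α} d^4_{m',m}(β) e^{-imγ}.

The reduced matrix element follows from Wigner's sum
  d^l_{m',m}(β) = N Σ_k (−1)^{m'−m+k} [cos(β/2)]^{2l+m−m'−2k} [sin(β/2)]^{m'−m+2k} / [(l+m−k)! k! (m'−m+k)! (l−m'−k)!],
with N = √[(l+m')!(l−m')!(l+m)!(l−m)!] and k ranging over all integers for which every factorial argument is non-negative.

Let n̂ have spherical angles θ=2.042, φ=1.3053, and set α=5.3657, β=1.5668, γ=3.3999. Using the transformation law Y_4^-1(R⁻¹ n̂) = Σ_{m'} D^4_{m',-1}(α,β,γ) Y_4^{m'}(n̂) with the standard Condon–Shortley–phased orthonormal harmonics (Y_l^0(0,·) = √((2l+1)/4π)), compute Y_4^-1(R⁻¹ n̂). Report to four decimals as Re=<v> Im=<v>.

Re=-0.1490 Im=0.1374

Need the full column D^4_{m',-1} for m'=−4..4 at α=5.3657, β=1.5668, γ=3.3999.
cos(β/2)=0.708518, sin(β/2)=0.705692
d^4_{-4,-1}: single k=3 term ⇒ +0.469565;  D = +0.452548-0.125266i
d^4_{-3,-1}: k∈[2..3] ⇒ +0.500043 -0.826771 = -0.326728;  D = -0.260607-0.197066i
d^4_{-2,-1}: k∈[1..3] ⇒ +0.268355 -1.331092 +0.880330 = -0.182407;  D = -0.001070-0.182404i
d^4_{-1,-1}: k∈[0..3] ⇒ +0.063505 -0.944993 +1.874940 -0.620005 = +0.373448;  D = -0.295209+0.228724i
d^4_{0,-1}: k∈[0..3] ⇒ -0.282871 +1.683713 -1.670309 +0.276169 = +0.006702;  D = -0.006479-0.001712i
d^4_{1,-1}: k∈[0..3] ⇒ +0.629995 -1.874940 +0.930007 -0.061507 = -0.376445;  D = +0.144860+0.347457i
d^4_{2,-1}: k∈[0..2] ⇒ -0.887394 +1.320495 -0.261997 = +0.171104;  D = +0.085386-0.148276i
d^4_{3,-1}: k∈[0..1] ⇒ +0.826771 -0.492113 = +0.334657;  D = +0.331797-0.043658i
d^4_{4,-1}: single k=0 term ⇒ -0.465827;  D = -0.328975-0.329803i
Y_4^{m'}(θ=2.042,φ=1.3053) and Σ D·Y over m':
  (+0.4525-0.1253i)·(+0.1359+0.2436i)  (-0.2606-0.1971i)·(+0.2874-0.2811i)  (-0.0011-0.1824i)·(-0.1014-0.0595i)  (-0.2952+0.2287i)·(+0.0782-0.2876i)  (-0.0065-0.0017i)·(-0.1794+0.0000i)  (+0.1449+0.3475i)·(-0.0782-0.2876i)  (+0.0854-0.1483i)·(-0.1014+0.0595i)  (+0.3318-0.0437i)·(-0.2874-0.2811i)  (-0.3290-0.3298i)·(+0.1359-0.2436i)
Y_4^-1(R⁻¹ n̂) = -0.149047+0.137374i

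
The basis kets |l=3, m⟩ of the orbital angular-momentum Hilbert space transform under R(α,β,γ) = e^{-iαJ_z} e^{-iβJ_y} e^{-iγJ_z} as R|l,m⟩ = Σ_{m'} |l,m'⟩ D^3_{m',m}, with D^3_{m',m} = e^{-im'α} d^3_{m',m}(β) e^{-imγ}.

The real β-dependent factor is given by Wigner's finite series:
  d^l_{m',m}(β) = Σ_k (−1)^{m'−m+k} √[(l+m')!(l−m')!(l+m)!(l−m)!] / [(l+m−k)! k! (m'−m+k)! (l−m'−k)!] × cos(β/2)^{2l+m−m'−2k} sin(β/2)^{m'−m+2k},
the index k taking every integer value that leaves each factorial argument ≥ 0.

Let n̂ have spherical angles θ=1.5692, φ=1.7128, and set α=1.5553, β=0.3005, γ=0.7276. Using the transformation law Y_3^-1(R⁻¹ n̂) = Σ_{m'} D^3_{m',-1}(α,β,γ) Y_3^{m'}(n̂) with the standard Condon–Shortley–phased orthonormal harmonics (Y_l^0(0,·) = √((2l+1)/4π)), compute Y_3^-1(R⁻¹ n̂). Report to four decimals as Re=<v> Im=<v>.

Need the full column D^3_{m',-1} for m'=−3..3 at α=1.5553, β=0.3005, γ=0.7276.
cos(β/2)=0.988734, sin(β/2)=0.149685
d^3_{-3,-1}: single k=2 term ⇒ +0.082932;  D = +0.052219-0.064428i
d^3_{-2,-1}: k∈[1..2] ⇒ +0.447276 -0.020502 = +0.426774;  D = -0.327346-0.273826i
d^3_{-1,-1}: k∈[0..2] ⇒ +0.934278 -0.171303 +0.002945 = +0.765919;  D = -0.500473+0.579792i
d^3_{0,-1}: k∈[0..2] ⇒ -0.489967 +0.033689 -0.000257 = -0.456535;  D = -0.340928-0.303632i
d^3_{1,-1}: k∈[0..2] ⇒ +0.128477 -0.003926 +0.000011 = +0.124563;  D = +0.084275-0.091725i
d^3_{2,-1}: k∈[0..1] ⇒ -0.020502 +0.000235 = -0.020267;  D = +0.014710+0.013942i
d^3_{3,-1}: single k=0 term ⇒ +0.001901;  D = -0.001329+0.001359i
Y_3^{m'}(θ=1.5692,φ=1.7128) and Σ D·Y over m':
  (+0.0522-0.0644i)·(+0.1724+0.3799i)  (-0.3273-0.2738i)·(-0.0016+0.0005i)  (-0.5005+0.5798i)·(+0.0457+0.3199i)  (-0.3409-0.3036i)·(-0.0018+0.0000i)  (+0.0843-0.0917i)·(-0.0457+0.3199i)  (+0.0147+0.0139i)·(-0.0016-0.0005i)  (-0.0013+0.0014i)·(-0.1724+0.3799i)
Y_3^-1(R⁻¹ n̂) = -0.148465-0.093652i

Re=-0.1485 Im=-0.0937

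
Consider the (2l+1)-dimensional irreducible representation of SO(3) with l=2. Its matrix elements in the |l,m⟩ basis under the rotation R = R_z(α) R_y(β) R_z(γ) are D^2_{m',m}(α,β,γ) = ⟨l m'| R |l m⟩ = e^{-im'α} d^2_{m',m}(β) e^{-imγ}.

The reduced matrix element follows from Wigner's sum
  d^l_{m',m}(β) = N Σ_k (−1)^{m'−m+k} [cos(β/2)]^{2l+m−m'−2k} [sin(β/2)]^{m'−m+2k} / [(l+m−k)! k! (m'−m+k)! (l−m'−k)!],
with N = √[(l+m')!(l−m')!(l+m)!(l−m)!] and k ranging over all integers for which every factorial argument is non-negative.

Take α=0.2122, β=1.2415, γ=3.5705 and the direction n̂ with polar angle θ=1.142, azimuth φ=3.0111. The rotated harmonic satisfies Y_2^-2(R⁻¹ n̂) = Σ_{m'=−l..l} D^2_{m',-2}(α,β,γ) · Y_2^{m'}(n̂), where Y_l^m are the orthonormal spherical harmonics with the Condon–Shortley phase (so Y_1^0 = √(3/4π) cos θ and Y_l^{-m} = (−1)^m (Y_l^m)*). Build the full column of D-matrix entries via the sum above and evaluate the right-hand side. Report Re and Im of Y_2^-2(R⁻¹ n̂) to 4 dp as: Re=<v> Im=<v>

Need the full column D^2_{m',-2} for m'=−2..2 at α=0.2122, β=1.2415, γ=3.5705.
cos(β/2)=0.813442, sin(β/2)=0.581645
d^2_{-2,-2}: single k=0 term ⇒ +0.437832;  D = +0.124604+0.419727i
d^2_{-1,-2}: single k=0 term ⇒ -0.626136;  D = -0.300615-0.549251i
d^2_{0,-2}: single k=0 term ⇒ +0.548335;  D = +0.358661+0.414769i
d^2_{1,-2}: single k=0 term ⇒ -0.320134;  D = -0.255701-0.192621i
d^2_{2,-2}: single k=0 term ⇒ +0.114455;  D = +0.103872+0.048068i
Y_2^{m'}(θ=1.142,φ=3.0111) and Σ D·Y over m':
  (+0.1246+0.4197i)·(+0.3087+0.0824i)  (-0.3006-0.5493i)·(-0.2896-0.0380i)  (+0.3587+0.4148i)·(-0.1518+0.0000i)  (-0.2557-0.1926i)·(+0.2896-0.0380i)  (+0.1039+0.0481i)·(+0.3087-0.0824i)
Y_2^-2(R⁻¹ n̂) = -0.029760+0.207578i

Re=-0.0298 Im=0.2076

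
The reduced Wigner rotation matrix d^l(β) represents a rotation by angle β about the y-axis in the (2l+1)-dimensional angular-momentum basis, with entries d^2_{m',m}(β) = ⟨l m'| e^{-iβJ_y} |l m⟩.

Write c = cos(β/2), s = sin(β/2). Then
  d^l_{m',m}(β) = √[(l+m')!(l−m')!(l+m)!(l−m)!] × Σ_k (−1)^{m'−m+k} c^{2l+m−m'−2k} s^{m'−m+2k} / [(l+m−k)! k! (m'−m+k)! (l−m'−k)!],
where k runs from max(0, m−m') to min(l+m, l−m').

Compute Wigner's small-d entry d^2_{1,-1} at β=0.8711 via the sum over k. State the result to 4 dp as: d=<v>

d^2_{1,-1}(β=0.8711) via Wigner's sum:
c=cos(0.8711/2)=0.906638, s=sin(0.8711/2)=0.421909; N=√[6·1·1·6]=6.000000
Admissible k: 0..1 (factorial args all ≥0)
  k=0: (−1)^2·6.0000/(2)·0.9066^2·0.4219^2 = +0.438962
  k=1: (−1)^3·6.0000/(6)·0.9066^0·0.4219^4 = -0.031687
d^2_{1,-1}(0.8711) = +0.438962 -0.031687 = +0.407276

d=0.4073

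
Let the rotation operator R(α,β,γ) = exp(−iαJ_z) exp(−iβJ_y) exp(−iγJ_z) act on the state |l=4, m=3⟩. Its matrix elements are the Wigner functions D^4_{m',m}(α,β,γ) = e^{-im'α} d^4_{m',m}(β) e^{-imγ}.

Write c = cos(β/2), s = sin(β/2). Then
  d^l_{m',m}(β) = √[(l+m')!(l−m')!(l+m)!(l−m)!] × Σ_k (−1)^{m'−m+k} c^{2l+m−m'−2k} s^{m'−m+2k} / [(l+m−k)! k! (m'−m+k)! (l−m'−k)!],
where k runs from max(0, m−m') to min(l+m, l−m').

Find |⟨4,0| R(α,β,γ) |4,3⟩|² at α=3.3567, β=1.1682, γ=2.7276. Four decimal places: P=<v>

P=0.2037

Split into d^4_{0,3}(β=1.1682) × two z-phases.
c=cos(1.1682/2)=0.834209, s=sin(1.1682/2)=0.551449; N=√[24·24·5040·1]=1703.830978
The bounds max(0,m−m')=3 and min(l+m,l−m')=4 give 2 terms
  k=3: (−1)^0·1703.8310/(144)·0.8342^5·0.5514^3 = +0.801592
  k=4: (−1)^1·1703.8310/(144)·0.8342^3·0.5514^5 = -0.350279
d^4_{0,3}(1.1682) = +0.801592 -0.350279 = +0.451313
|D^4_{0,3}|² = |d^4_{0,3}(β)|² = (+0.451313)² = 0.203683 (the z-rotation phases have unit modulus)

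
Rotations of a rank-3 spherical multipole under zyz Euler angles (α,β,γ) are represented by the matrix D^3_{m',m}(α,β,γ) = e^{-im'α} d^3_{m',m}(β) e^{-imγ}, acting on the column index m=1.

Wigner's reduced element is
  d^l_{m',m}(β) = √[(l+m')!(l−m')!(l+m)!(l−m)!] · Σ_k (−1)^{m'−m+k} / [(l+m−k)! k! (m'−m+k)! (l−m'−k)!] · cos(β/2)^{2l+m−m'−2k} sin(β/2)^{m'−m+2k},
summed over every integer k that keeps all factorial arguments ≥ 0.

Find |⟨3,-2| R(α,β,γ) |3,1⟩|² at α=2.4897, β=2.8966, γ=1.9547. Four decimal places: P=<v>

P=0.1302

Split into d^3_{-2,1}(β=2.8966) × two z-phases.
With c≡cos(β/2)=0.122190 and s≡sin(β/2)=0.992507, N=[1·120·24·2]^{1/2}=75.894664
Admissible k: 3..4 (factorial args all ≥0)
  k=3: (−1)^0·75.8947/(12)·0.1222^3·0.9925^3 = +0.011281
  k=4: (−1)^1·75.8947/(24)·0.1222^1·0.9925^5 = -0.372138
d^3_{-2,1}(2.8966) = +0.011281 -0.372138 = -0.360857
|D^3_{-2,1}|² = |d^3_{-2,1}(β)|² = (-0.360857)² = 0.130218 (the z-rotation phases have unit modulus)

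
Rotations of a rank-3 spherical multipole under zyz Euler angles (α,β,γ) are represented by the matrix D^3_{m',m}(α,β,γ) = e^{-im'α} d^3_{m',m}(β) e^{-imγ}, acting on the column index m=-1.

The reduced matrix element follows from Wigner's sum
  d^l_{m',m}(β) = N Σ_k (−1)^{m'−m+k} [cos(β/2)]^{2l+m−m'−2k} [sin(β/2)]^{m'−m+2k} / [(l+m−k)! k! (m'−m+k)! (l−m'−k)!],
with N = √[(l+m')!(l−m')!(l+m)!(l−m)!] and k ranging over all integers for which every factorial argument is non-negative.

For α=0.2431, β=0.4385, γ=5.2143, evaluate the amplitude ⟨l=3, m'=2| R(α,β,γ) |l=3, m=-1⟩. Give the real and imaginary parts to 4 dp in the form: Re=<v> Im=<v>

Re=-0.0009 Im=0.0590

D^3_{2,-1}(0.2431,0.4385,5.2143) = e^{-i·2·0.2431}·d^3_{2,-1}(0.4385)·e^{-i·-1·5.2143}. Compute d first:
Half-angle: c=0.976061, s=0.217498. N=√(120·1·2·24)=75.894664
k∈{0,1} keeps every argument non-negative
  k=0: (−1)^3·75.8947/(12)·0.9761^3·0.2175^3 = -0.060510
  k=1: (−1)^4·75.8947/(24)·0.9761^1·0.2175^5 = +0.001502
d^3_{2,-1}(0.4385) = -0.060510 +0.001502 = -0.059007
D = (+0.884115-0.467270i)·(-0.059007)·(+0.481102-0.876665i) = -0.000927+0.059000i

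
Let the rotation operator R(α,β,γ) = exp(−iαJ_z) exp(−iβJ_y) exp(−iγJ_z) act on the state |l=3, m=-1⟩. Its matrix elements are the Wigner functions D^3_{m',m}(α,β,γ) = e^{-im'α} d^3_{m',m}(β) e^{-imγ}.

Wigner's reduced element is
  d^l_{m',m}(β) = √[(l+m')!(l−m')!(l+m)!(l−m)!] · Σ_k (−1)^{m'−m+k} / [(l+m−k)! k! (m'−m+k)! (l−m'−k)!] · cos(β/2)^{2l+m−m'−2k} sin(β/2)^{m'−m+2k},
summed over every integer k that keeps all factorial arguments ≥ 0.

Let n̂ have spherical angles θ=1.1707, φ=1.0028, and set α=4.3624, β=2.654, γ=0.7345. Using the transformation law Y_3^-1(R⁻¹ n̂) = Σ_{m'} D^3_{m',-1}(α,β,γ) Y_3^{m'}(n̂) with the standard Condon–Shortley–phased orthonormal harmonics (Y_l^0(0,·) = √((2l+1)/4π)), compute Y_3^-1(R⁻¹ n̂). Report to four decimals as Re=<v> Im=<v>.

Need the full column D^3_{m',-1} for m'=−3..3 at α=4.3624, β=2.654, γ=0.7345.
cos(β/2)=0.241388, sin(β/2)=0.970429
d^3_{-3,-1}: single k=2 term ⇒ +0.012383;  D = +0.003842+0.011772i
d^3_{-2,-1}: k∈[1..2] ⇒ +0.002515 -0.081296 = -0.078781;  D = +0.078734+0.002719i
d^3_{-1,-1}: k∈[0..2] ⇒ +0.000198 -0.025579 +0.310055 = +0.284674;  D = +0.106783-0.263887i
d^3_{0,-1}: k∈[0..2] ⇒ -0.002755 +0.133583 -0.719656 = -0.588828;  D = -0.437008-0.394642i
d^3_{1,-1}: k∈[0..2] ⇒ +0.019184 -0.413406 +0.835183 = +0.440961;  D = -0.389838+0.206089i
d^3_{2,-1}: k∈[0..1] ⇒ -0.081296 +0.656953 = +0.575657;  D = -0.078230-0.570317i
d^3_{3,-1}: single k=0 term ⇒ +0.200140;  D = +0.195588+0.042439i
Y_3^{m'}(θ=1.1707,φ=1.0028) and Σ D·Y over m':
  (+0.0038+0.0118i)·(-0.3231-0.0433i)  (+0.0787+0.0027i)·(-0.1422-0.3063i)  (+0.1068-0.2639i)·(-0.0387+0.0606i)  (-0.4370-0.3946i)·(-0.3258+0.0000i)  (-0.3898+0.2061i)·(+0.0387+0.0606i)  (-0.0782-0.5703i)·(-0.1422+0.3063i)  (+0.1956+0.0424i)·(+0.3231-0.0433i)
Y_3^-1(R⁻¹ n̂) = +0.366403+0.163535i

Re=0.3664 Im=0.1635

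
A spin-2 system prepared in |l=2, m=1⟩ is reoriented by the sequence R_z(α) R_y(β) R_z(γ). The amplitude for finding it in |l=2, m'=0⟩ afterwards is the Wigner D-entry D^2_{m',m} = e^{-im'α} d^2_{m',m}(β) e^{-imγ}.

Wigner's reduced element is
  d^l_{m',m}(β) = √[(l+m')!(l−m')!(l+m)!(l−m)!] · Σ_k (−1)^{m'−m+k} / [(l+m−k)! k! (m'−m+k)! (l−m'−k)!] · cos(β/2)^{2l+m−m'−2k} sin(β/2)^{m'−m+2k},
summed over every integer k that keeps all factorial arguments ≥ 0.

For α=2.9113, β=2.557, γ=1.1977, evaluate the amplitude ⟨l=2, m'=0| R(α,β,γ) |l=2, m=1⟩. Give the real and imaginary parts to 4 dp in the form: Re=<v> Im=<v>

D^2_{0,1}(2.9113,2.557,1.1977) = e^{-i·0·2.9113}·d^2_{0,1}(2.557)·e^{-i·1·1.1977}. Compute d first:
c=cos(2.557/2)=0.288152, s=sin(2.557/2)=0.957585; N=√[2·2·6·1]=4.898979
The bounds max(0,m−m')=1 and min(l+m,l−m')=2 give 2 terms
  k=1: (−1)^0·4.8990/(2)·0.2882^3·0.9576^1 = +0.056120
  k=2: (−1)^1·4.8990/(2)·0.2882^1·0.9576^3 = -0.619767
d^2_{0,1}(2.557) = +0.056120 -0.619767 = -0.563647
D = (+1.000000+0.000000i)·(-0.563647)·(+0.364500-0.931203i) = -0.205450+0.524870i

Re=-0.2054 Im=0.5249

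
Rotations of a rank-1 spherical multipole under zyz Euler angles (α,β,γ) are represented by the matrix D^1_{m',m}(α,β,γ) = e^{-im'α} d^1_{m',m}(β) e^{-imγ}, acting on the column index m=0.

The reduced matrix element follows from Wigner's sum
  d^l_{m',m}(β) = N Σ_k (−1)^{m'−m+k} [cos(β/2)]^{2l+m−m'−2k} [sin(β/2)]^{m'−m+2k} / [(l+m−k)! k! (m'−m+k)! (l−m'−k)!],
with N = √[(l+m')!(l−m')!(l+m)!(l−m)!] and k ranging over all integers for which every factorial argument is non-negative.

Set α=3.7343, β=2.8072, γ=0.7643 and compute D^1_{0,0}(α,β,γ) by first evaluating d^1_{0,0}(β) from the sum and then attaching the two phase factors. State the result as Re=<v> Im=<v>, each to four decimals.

First d^1_{0,0}(β=2.8072), then the phase factors e^{-i(0)α} and e^{-i(0)γ}:
With c≡cos(β/2)=0.166418 and s≡sin(β/2)=0.986055, N=[1·1·1·1]^{1/2}=1.000000
Admissible k: 0..1 (factorial args all ≥0)
  k=0: (−1)^0·1.0000/(1)·0.1664^2·0.9861^0 = +0.027695
  k=1: (−1)^1·1.0000/(1)·0.1664^0·0.9861^2 = -0.972305
d^1_{0,0}(2.8072) = +0.027695 -0.972305 = -0.944610
Phases: e^{-i·(0)·3.7343}=+1.000000+0.000000i, e^{-i·(0)·0.7643}=+1.000000+0.000000i ⇒ D=-0.944610+0.000000i

Re=-0.9446 Im=0.0000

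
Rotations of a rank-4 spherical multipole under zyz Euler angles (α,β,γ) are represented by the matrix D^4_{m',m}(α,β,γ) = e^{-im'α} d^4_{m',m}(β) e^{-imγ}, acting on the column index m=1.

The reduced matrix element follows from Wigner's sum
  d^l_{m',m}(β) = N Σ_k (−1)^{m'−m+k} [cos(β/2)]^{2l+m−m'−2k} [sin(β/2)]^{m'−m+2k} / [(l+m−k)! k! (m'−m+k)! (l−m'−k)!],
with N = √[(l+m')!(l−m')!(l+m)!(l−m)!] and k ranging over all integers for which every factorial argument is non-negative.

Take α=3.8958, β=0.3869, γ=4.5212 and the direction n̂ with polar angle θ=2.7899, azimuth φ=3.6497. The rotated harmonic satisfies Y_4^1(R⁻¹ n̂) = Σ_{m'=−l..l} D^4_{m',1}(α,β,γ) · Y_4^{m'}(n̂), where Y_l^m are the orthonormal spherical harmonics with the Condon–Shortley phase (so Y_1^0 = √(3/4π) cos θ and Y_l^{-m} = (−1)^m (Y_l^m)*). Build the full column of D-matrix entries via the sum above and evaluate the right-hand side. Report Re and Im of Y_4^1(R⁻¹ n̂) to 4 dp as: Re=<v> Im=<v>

Re=-0.0133 Im=0.2037

Need the full column D^4_{m',1} for m'=−4..4 at α=3.8958, β=0.3869, γ=4.5212.
cos(β/2)=0.981347, sin(β/2)=0.192246
d^4_{-4,1}: single k=5 term ⇒ +0.001857;  D = +0.000123-0.001853i
d^4_{-3,1}: k∈[4..5] ⇒ +0.016759 -0.000386 = +0.016373;  D = +0.010394+0.012650i
d^4_{-2,1}: k∈[3..5] ⇒ +0.091453 -0.005264 +0.000040 = +0.086229;  D = -0.085514-0.011076i
d^4_{-1,1}: k∈[2..5] ⇒ +0.330102 -0.038005 +0.000729 -0.000002 = +0.292825;  D = +0.237402-0.171426i
d^4_{0,1}: k∈[1..4] ⇒ +0.753580 -0.173520 +0.006659 -0.000043 = +0.586677;  D = -0.111484+0.575987i
d^4_{1,1}: k∈[0..3] ⇒ +0.860162 -0.495153 +0.038005 -0.000486 = +0.402527;  D = -0.214845-0.340396i
d^4_{2,1}: k∈[0..2] ⇒ -0.714909 +0.137179 -0.003510 = -0.581239;  D = -0.562653-0.145811i
d^4_{3,1}: k∈[0..1] ⇒ +0.262010 -0.016759 = +0.245252;  D = -0.215154+0.117717i
d^4_{4,1}: single k=0 term ⇒ -0.048392;  D = -0.015037+0.045997i
Y_4^{m'}(θ=2.7899,φ=3.6497) and Σ D·Y over m':
  (+0.0001-0.0019i)·(-0.0028-0.0056i)  (+0.0104+0.0127i)·(+0.0022-0.0480i)  (-0.0855-0.0111i)·(+0.1081-0.1745i)  (+0.2374-0.1714i)·(+0.4236-0.2359i)  (-0.1115+0.5760i)·(+0.3963+0.0000i)  (-0.2148-0.3404i)·(-0.4236-0.2359i)  (-0.5627-0.1458i)·(+0.1081+0.1745i)  (-0.2152+0.1177i)·(-0.0022-0.0480i)  (-0.0150+0.0460i)·(-0.0028+0.0056i)
Y_4^1(R⁻¹ n̂) = -0.013340+0.203702i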